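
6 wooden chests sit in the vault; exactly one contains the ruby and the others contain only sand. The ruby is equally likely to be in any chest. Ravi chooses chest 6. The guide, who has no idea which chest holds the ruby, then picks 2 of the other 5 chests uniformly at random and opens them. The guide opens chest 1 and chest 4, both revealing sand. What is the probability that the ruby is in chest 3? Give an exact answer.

Condition on the true location of the ruby.
If it is in either of chests 1 and 4 (prior 1/6 each): that chest was opened and seen not to hold the prize — ruled out; weight (1/6)·0 = 0 each.
If it is in any of chests 2, 3, 5, and 6 (prior 1/6 each): the guide picks exactly this set with probability 1/10 regardless, and none is the prize; weight (1/6)·(1/10) = 1/60 each.
The weights sum to 1/15.
So P(the ruby in chest 3 | the guide opened chest 1 and chest 4) = (1/60) / (1/15) = 1/4.

1/4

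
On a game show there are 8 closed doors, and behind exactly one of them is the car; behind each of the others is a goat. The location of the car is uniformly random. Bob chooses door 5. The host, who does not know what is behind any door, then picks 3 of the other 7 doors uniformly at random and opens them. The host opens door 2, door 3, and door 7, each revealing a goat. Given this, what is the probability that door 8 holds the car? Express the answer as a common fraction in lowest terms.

1/5

Consider each possible location of the car in turn.
If it is behind any of doors 1, 4, 5, 6, and 8 (prior 1/8 each): the host picks exactly this set with probability 1/35 regardless, and none is the prize; weight (1/8)·(1/35) = 1/280 each.
If it is behind any of doors 2, 3, and 7 (prior 1/8 each): that door was opened and seen not to hold the prize — ruled out; weight (1/8)·0 = 0 each.
The weights sum to 1/56.
So P(the car behind door 8 | the host opened door 2, door 3, and door 7) = (1/280) / (1/56) = 1/5.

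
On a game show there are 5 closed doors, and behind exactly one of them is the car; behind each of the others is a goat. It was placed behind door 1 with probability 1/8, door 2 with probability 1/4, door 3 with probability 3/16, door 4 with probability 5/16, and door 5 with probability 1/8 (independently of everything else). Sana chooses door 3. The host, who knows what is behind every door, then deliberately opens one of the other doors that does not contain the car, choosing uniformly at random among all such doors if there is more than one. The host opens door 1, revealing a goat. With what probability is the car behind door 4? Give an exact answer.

20/53

Consider each possible location of the car in turn.
If it is behind door 1 (prior 1/8): the host opened door 1, so this case is ruled out; weight (1/8)·0 = 0.
If it is behind door 2 (prior 1/4): the host has 3 equally likely choices, so probability 1/3; weight (1/4)·(1/3) = 1/12.
If it is behind door 3 (prior 3/16): the host has 4 equally likely choices, so probability 1/4; weight (3/16)·(1/4) = 3/64.
If it is behind door 4 (prior 5/16): the host has 3 equally likely choices, so probability 1/3; weight (5/16)·(1/3) = 5/48.
If it is behind door 5 (prior 1/8): the host has 3 equally likely choices, so probability 1/3; weight (1/8)·(1/3) = 1/24.
The weights sum to 53/192.
So P(the car behind door 4 | the host opened door 1) = (5/48) / (53/192) = 20/53.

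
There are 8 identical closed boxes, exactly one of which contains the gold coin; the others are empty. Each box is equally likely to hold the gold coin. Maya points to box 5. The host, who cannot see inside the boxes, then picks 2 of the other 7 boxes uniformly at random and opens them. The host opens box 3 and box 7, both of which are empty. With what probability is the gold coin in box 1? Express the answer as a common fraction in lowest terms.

1/6

Consider each possible location of the gold coin in turn.
If it is in any of boxes 1, 2, 4, 5, 6, and 8 (prior 1/8 each): the host picks exactly this set with probability 1/21 regardless, and none is the prize; weight (1/8)·(1/21) = 1/168 each.
If it is in either of boxes 3 and 7 (prior 1/8 each): that box was opened and seen not to hold the prize — ruled out; weight (1/8)·0 = 0 each.
The weights sum to 1/28.
So P(the gold coin in box 1 | the host opened box 3 and box 7) = (1/168) / (1/28) = 1/6.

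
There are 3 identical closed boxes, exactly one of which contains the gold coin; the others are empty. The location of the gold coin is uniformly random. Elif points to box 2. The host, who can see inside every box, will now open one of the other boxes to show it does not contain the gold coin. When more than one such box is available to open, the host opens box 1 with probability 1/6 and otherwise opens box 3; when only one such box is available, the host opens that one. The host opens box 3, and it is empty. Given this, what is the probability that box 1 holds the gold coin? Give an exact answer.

Consider each possible location of the gold coin in turn.
If it is in box 1 (prior 1/3): only box 3 is available, probability 1; weight (1/3)·1 = 1/3.
If it is in box 2 (prior 1/3): box 1 is available but not opened, probability 5/6; weight (1/3)·(5/6) = 5/18.
If it is in box 3 (prior 1/3): the host opened box 3, so this case is ruled out; weight (1/3)·0 = 0.
The weights sum to 11/18.
So P(the gold coin in box 1 | the host opened box 3) = (1/3) / (11/18) = 6/11.

6/11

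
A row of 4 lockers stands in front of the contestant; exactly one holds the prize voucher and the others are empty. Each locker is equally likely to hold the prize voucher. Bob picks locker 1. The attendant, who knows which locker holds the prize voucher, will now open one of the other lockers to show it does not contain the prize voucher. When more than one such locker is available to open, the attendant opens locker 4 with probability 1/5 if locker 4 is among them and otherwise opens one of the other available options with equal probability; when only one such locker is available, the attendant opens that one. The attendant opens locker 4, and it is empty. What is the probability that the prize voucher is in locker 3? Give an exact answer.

Consider each possible location of the prize voucher in turn.
If it is in any of lockers 1, 2, and 3 (prior 1/4 each): locker 4 is available, opened with probability 1/5; weight (1/4)·(1/5) = 1/20 each.
If it is in locker 4 (prior 1/4): the attendant opened locker 4, so this case is ruled out; weight (1/4)·0 = 0.
The weights sum to 3/20.
So P(the prize voucher in locker 3 | the attendant opened locker 4) = (1/20) / (3/20) = 1/3.

1/3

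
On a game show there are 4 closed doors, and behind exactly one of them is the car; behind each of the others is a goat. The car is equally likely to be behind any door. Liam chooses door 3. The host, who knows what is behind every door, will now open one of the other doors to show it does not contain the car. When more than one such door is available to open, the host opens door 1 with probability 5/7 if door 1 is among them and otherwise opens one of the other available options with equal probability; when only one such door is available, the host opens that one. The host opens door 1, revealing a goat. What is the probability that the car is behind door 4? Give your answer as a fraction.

1/3

Condition on the true location of the car.
If it is behind door 1 (prior 1/4): the host opened door 1, so this case is ruled out; weight (1/4)·0 = 0.
If it is behind any of doors 2, 3, and 4 (prior 1/4 each): door 1 is available, opened with probability 5/7; weight (1/4)·(5/7) = 5/28 each.
The weights sum to 15/28.
So P(the car behind door 4 | the host opened door 1) = (5/28) / (15/28) = 1/3.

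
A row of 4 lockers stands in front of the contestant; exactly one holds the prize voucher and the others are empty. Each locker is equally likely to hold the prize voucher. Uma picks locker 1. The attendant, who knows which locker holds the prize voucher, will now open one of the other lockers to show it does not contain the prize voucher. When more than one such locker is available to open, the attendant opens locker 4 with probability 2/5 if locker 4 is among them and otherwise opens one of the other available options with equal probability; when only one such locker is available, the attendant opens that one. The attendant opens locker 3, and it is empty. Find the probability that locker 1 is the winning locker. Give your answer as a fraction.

Apply Bayes' rule, conditioning on where the prize voucher actually is.
If it is in locker 1 (prior 1/4): locker 4 is available but not opened; locker 3 gets probability (1 − 2/5)/2 = 3/10; weight (1/4)·(3/10) = 3/40.
If it is in locker 2 (prior 1/4): locker 4 is available but not opened, probability 3/5; weight (1/4)·(3/5) = 3/20.
If it is in locker 3 (prior 1/4): the attendant opened locker 3, so this case is ruled out; weight (1/4)·0 = 0.
If it is in locker 4 (prior 1/4): locker 4 holds the prize so is unavailable; the attendant chooses uniformly among the 2 others, probability 1/2; weight (1/4)·(1/2) = 1/8.
The weights sum to 7/20.
So P(the prize voucher in locker 1 | the attendant opened locker 3) = (3/40) / (7/20) = 3/14.

3/14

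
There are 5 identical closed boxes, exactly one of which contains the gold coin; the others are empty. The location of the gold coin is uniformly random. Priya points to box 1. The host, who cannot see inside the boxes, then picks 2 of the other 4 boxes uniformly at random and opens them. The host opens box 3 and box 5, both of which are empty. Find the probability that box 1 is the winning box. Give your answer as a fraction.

1/3

Apply Bayes' rule, conditioning on where the gold coin actually is.
If it is in any of boxes 1, 2, and 4 (prior 1/5 each): the host picks exactly this set with probability 1/6 regardless, and none is the prize; weight (1/5)·(1/6) = 1/30 each.
If it is in either of boxes 3 and 5 (prior 1/5 each): that box was opened and seen not to hold the prize — ruled out; weight (1/5)·0 = 0 each.
The weights sum to 1/10.
So P(the gold coin in box 1 | the host opened box 3 and box 5) = (1/30) / (1/10) = 1/3.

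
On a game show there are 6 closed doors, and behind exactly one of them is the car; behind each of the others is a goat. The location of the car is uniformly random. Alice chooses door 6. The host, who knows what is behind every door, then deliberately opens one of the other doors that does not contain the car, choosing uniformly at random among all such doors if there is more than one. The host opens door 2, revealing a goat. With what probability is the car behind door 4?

Apply Bayes' rule, conditioning on where the car actually is.
If it is behind any of doors 1, 3, 4, and 5 (prior 1/6 each): the host has 4 equally likely choices, so probability 1/4; weight (1/6)·(1/4) = 1/24 each.
If it is behind door 2 (prior 1/6): the host opened door 2, so this case is ruled out; weight (1/6)·0 = 0.
If it is behind door 6 (prior 1/6): the host has 5 equally likely choices, so probability 1/5; weight (1/6)·(1/5) = 1/30.
The weights sum to 1/5.
So P(the car behind door 4 | the host opened door 2) = (1/24) / (1/5) = 5/24.

5/24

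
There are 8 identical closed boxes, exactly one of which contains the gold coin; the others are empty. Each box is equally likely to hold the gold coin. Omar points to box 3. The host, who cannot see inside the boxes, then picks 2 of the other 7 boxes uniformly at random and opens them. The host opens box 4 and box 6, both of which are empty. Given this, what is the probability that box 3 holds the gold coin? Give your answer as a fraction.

1/6

Because the host chose which boxes to open without knowing where the gold coin is, the choice is independent of the prize location. Learning that none of the 2 opened boxes holds the gold coin simply rules out those 2 locations and leaves the remaining 6 boxes still equally likely by symmetry.
So P(the gold coin in box 3) = 1/6.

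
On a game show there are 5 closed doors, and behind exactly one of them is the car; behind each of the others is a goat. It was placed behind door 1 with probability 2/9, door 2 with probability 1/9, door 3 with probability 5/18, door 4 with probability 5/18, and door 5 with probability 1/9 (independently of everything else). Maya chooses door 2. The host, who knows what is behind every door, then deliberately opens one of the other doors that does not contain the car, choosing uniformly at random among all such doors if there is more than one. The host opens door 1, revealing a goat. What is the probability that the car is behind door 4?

10/27

Condition on the true location of the car.
If it is behind door 1 (prior 2/9): the host opened door 1, so this case is ruled out; weight (2/9)·0 = 0.
If it is behind door 2 (prior 1/9): the host has 4 equally likely choices, so probability 1/4; weight (1/9)·(1/4) = 1/36.
If it is behind either of doors 3 and 4 (prior 5/18 each): the host has 3 equally likely choices, so probability 1/3; weight (5/18)·(1/3) = 5/54 each.
If it is behind door 5 (prior 1/9): the host has 3 equally likely choices, so probability 1/3; weight (1/9)·(1/3) = 1/27.
The weights sum to 1/4.
So P(the car behind door 4 | the host opened door 1) = (5/54) / (1/4) = 10/27.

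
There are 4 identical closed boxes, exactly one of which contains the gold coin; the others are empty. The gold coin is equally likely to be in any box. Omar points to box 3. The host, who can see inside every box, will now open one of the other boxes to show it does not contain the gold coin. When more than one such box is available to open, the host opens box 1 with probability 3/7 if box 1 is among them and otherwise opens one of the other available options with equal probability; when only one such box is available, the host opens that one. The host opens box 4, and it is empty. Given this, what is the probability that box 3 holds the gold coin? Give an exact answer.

Condition on the true location of the gold coin.
If it is in box 1 (prior 1/4): box 1 holds the prize so is unavailable; the host chooses uniformly among the 2 others, probability 1/2; weight (1/4)·(1/2) = 1/8.
If it is in box 2 (prior 1/4): box 1 is available but not opened, probability 4/7; weight (1/4)·(4/7) = 1/7.
If it is in box 3 (prior 1/4): box 1 is available but not opened; box 4 gets probability (1 − 3/7)/2 = 2/7; weight (1/4)·(2/7) = 1/14.
If it is in box 4 (prior 1/4): the host opened box 4, so this case is ruled out; weight (1/4)·0 = 0.
The weights sum to 19/56.
So P(the gold coin in box 3 | the host opened box 4) = (1/14) / (19/56) = 4/19.

4/19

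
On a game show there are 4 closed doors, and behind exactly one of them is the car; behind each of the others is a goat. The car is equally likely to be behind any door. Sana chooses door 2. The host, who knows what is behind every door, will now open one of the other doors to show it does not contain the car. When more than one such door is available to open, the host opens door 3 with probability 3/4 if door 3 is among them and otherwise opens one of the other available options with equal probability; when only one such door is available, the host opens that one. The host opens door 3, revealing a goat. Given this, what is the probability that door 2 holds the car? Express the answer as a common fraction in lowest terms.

1/3

Consider each possible location of the car in turn.
If it is behind any of doors 1, 2, and 4 (prior 1/4 each): door 3 is available, opened with probability 3/4; weight (1/4)·(3/4) = 3/16 each.
If it is behind door 3 (prior 1/4): the host opened door 3, so this case is ruled out; weight (1/4)·0 = 0.
The weights sum to 9/16.
So P(the car behind door 2 | the host opened door 3) = (3/16) / (9/16) = 1/3.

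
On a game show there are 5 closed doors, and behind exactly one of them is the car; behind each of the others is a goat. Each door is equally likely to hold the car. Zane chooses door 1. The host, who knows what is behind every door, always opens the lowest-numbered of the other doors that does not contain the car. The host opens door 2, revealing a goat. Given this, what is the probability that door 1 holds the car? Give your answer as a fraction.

Consider each possible location of the car in turn.
If it is behind any of doors 1, 3, 4, and 5 (prior 1/5 each): door 2 is the lowest-numbered option available, probability 1; weight (1/5)·1 = 1/5 each.
If it is behind door 2 (prior 1/5): the host opened door 2, so this case is ruled out; weight (1/5)·0 = 0.
The weights sum to 4/5.
So P(the car behind door 1 | the host opened door 2) = (1/5) / (4/5) = 1/4.

1/4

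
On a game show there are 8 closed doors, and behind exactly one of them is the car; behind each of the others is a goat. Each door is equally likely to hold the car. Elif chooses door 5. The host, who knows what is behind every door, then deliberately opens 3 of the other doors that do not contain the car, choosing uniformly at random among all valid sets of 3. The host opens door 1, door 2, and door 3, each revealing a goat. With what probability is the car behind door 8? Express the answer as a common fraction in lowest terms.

Condition on the true location of the car.
If it is behind any of doors 1, 2, and 3 (prior 1/8 each): that door was opened and seen not to hold the prize — ruled out; weight (1/8)·0 = 0 each.
If it is behind any of doors 4, 6, 7, and 8 (prior 1/8 each): the host has 20 equally likely choices, so probability 1/20; weight (1/8)·(1/20) = 1/160 each.
If it is behind door 5 (prior 1/8): the host has 35 equally likely choices, so probability 1/35; weight (1/8)·(1/35) = 1/280.
The weights sum to 1/35.
So P(the car behind door 8 | the host opened door 1, door 2, and door 3) = (1/160) / (1/35) = 7/32.

7/32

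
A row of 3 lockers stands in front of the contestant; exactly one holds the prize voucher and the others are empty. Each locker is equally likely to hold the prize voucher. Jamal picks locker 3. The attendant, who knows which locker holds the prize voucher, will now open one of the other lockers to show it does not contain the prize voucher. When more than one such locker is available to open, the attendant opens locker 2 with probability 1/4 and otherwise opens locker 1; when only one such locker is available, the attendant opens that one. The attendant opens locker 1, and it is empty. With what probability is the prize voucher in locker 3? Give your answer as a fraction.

Consider each possible location of the prize voucher in turn.
If it is in locker 1 (prior 1/3): the attendant opened locker 1, so this case is ruled out; weight (1/3)·0 = 0.
If it is in locker 2 (prior 1/3): only locker 1 is available, probability 1; weight (1/3)·1 = 1/3.
If it is in locker 3 (prior 1/3): locker 2 is available but not opened, probability 3/4; weight (1/3)·(3/4) = 1/4.
The weights sum to 7/12.
So P(the prize voucher in locker 3 | the attendant opened locker 1) = (1/4) / (7/12) = 3/7.

3/7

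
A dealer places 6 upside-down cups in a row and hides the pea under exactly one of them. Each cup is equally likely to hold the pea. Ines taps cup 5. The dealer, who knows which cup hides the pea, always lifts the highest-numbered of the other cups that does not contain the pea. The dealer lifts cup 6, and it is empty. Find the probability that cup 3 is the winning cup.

Condition on the true location of the pea.
If it is under any of cups 1, 2, 3, 4, and 5 (prior 1/6 each): cup 6 is the highest-numbered option available, probability 1; weight (1/6)·1 = 1/6 each.
If it is under cup 6 (prior 1/6): the dealer opened cup 6, so this case is ruled out; weight (1/6)·0 = 0.
The weights sum to 5/6.
So P(the pea under cup 3 | the dealer opened cup 6) = (1/6) / (5/6) = 1/5.

1/5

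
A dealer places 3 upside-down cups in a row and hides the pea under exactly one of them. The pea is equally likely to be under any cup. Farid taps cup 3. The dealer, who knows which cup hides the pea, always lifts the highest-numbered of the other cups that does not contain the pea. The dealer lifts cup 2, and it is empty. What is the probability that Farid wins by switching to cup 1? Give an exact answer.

Apply Bayes' rule, conditioning on where the pea actually is.
If it is under either of cups 1 and 3 (prior 1/3 each): cup 2 is the highest-numbered option available, probability 1; weight (1/3)·1 = 1/3 each.
If it is under cup 2 (prior 1/3): the dealer opened cup 2, so this case is ruled out; weight (1/3)·0 = 0.
The weights sum to 2/3.
So P(the pea under cup 1 | the dealer opened cup 2) = (1/3) / (2/3) = 1/2.

1/2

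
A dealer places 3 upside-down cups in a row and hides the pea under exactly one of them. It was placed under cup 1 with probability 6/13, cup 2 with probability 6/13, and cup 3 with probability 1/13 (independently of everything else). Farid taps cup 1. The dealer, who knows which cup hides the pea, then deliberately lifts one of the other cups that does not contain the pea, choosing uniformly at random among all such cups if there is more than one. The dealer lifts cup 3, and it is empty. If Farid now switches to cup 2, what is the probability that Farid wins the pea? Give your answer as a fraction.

Condition on the true location of the pea.
If it is under cup 1 (prior 6/13): the dealer has 2 equally likely choices, so probability 1/2; weight (6/13)·(1/2) = 3/13.
If it is under cup 2 (prior 6/13): the dealer has no choice, probability 1; weight (6/13)·1 = 6/13.
If it is under cup 3 (prior 1/13): the dealer opened cup 3, so this case is ruled out; weight (1/13)·0 = 0.
The weights sum to 9/13.
So P(the pea under cup 2 | the dealer opened cup 3) = (6/13) / (9/13) = 2/3.

2/3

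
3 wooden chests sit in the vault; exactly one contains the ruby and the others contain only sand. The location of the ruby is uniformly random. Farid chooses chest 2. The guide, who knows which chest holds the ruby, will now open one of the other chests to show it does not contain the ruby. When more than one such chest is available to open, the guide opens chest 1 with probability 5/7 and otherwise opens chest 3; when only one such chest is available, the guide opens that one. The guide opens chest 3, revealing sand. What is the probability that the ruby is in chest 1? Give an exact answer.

Condition on the true location of the ruby.
If it is in chest 1 (prior 1/3): only chest 3 is available, probability 1; weight (1/3)·1 = 1/3.
If it is in chest 2 (prior 1/3): chest 1 is available but not opened, probability 2/7; weight (1/3)·(2/7) = 2/21.
If it is in chest 3 (prior 1/3): the guide opened chest 3, so this case is ruled out; weight (1/3)·0 = 0.
The weights sum to 3/7.
So P(the ruby in chest 1 | the guide opened chest 3) = (1/3) / (3/7) = 7/9.

7/9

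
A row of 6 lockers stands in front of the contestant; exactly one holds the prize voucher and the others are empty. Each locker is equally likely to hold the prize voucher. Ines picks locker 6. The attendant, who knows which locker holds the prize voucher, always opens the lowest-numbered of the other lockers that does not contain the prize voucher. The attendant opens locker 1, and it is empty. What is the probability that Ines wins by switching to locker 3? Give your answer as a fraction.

Consider each possible location of the prize voucher in turn.
If it is in locker 1 (prior 1/6): the attendant opened locker 1, so this case is ruled out; weight (1/6)·0 = 0.
If it is in any of lockers 2, 3, 4, 5, and 6 (prior 1/6 each): locker 1 is the lowest-numbered option available, probability 1; weight (1/6)·1 = 1/6 each.
The weights sum to 5/6.
So P(the prize voucher in locker 3 | the attendant opened locker 1) = (1/6) / (5/6) = 1/5.

1/5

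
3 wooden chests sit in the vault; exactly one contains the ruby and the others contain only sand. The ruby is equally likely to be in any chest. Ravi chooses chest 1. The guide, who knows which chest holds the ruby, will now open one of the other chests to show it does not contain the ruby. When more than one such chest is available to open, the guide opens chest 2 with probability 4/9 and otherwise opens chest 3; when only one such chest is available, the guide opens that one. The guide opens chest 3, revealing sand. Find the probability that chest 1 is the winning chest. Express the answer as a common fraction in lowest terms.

5/14

Consider each possible location of the ruby in turn.
If it is in chest 1 (prior 1/3): chest 2 is available but not opened, probability 5/9; weight (1/3)·(5/9) = 5/27.
If it is in chest 2 (prior 1/3): only chest 3 is available, probability 1; weight (1/3)·1 = 1/3.
If it is in chest 3 (prior 1/3): the guide opened chest 3, so this case is ruled out; weight (1/3)·0 = 0.
The weights sum to 14/27.
So P(the ruby in chest 1 | the guide opened chest 3) = (5/27) / (14/27) = 5/14.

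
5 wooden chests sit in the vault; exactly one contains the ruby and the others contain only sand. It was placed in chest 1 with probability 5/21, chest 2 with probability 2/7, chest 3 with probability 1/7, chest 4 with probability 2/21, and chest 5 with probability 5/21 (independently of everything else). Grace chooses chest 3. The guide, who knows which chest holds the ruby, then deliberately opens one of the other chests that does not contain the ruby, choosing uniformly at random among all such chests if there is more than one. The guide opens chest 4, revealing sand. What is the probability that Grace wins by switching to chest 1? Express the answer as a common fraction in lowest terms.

20/73

Apply Bayes' rule, conditioning on where the ruby actually is.
If it is in either of chests 1 and 5 (prior 5/21 each): the guide has 3 equally likely choices, so probability 1/3; weight (5/21)·(1/3) = 5/63 each.
If it is in chest 2 (prior 2/7): the guide has 3 equally likely choices, so probability 1/3; weight (2/7)·(1/3) = 2/21.
If it is in chest 3 (prior 1/7): the guide has 4 equally likely choices, so probability 1/4; weight (1/7)·(1/4) = 1/28.
If it is in chest 4 (prior 2/21): the guide opened chest 4, so this case is ruled out; weight (2/21)·0 = 0.
The weights sum to 73/252.
So P(the ruby in chest 1 | the guide opened chest 4) = (5/63) / (73/252) = 20/73.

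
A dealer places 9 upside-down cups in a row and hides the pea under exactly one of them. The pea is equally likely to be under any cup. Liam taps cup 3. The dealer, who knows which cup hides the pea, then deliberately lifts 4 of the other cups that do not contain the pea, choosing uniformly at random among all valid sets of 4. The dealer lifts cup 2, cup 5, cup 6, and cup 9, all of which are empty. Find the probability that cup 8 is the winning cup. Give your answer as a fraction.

2/9

Consider each possible location of the pea in turn.
If it is under any of cups 1, 4, 7, and 8 (prior 1/9 each): the dealer has 35 equally likely choices, so probability 1/35; weight (1/9)·(1/35) = 1/315 each.
If it is under any of cups 2, 5, 6, and 9 (prior 1/9 each): that cup was opened and seen not to hold the prize — ruled out; weight (1/9)·0 = 0 each.
If it is under cup 3 (prior 1/9): the dealer has 70 equally likely choices, so probability 1/70; weight (1/9)·(1/70) = 1/630.
The weights sum to 1/70.
So P(the pea under cup 8 | the dealer opened cup 2, cup 5, cup 6, and cup 9) = (1/315) / (1/70) = 2/9.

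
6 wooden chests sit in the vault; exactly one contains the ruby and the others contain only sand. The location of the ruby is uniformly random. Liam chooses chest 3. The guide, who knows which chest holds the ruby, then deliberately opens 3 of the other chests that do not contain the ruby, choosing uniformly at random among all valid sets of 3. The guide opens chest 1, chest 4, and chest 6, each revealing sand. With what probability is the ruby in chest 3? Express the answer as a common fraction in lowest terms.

Condition on the true location of the ruby.
If it is in any of chests 1, 4, and 6 (prior 1/6 each): that chest was opened and seen not to hold the prize — ruled out; weight (1/6)·0 = 0 each.
If it is in either of chests 2 and 5 (prior 1/6 each): the guide has 4 equally likely choices, so probability 1/4; weight (1/6)·(1/4) = 1/24 each.
If it is in chest 3 (prior 1/6): the guide has 10 equally likely choices, so probability 1/10; weight (1/6)·(1/10) = 1/60.
The weights sum to 1/10.
So P(the ruby in chest 3 | the guide opened chest 1, chest 4, and chest 6) = (1/60) / (1/10) = 1/6.

1/6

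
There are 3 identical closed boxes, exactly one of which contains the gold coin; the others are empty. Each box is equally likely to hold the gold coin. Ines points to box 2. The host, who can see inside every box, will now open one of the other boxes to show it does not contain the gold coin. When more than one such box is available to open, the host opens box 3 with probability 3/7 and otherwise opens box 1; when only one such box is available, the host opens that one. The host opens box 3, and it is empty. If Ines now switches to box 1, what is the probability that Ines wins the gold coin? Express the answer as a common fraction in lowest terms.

Condition on the true location of the gold coin.
If it is in box 1 (prior 1/3): only box 3 is available, probability 1; weight (1/3)·1 = 1/3.
If it is in box 2 (prior 1/3): box 3 is available, opened with probability 3/7; weight (1/3)·(3/7) = 1/7.
If it is in box 3 (prior 1/3): the host opened box 3, so this case is ruled out; weight (1/3)·0 = 0.
The weights sum to 10/21.
So P(the gold coin in box 1 | the host opened box 3) = (1/3) / (10/21) = 7/10.

7/10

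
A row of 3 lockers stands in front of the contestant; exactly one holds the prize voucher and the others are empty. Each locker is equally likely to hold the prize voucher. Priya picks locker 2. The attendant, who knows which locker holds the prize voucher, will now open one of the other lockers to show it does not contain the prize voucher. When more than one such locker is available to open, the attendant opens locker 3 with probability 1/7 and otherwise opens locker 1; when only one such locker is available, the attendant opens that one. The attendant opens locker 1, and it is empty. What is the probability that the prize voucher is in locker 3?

7/13

Apply Bayes' rule, conditioning on where the prize voucher actually is.
If it is in locker 1 (prior 1/3): the attendant opened locker 1, so this case is ruled out; weight (1/3)·0 = 0.
If it is in locker 2 (prior 1/3): locker 3 is available but not opened, probability 6/7; weight (1/3)·(6/7) = 2/7.
If it is in locker 3 (prior 1/3): only locker 1 is available, probability 1; weight (1/3)·1 = 1/3.
The weights sum to 13/21.
So P(the prize voucher in locker 3 | the attendant opened locker 1) = (1/3) / (13/21) = 7/13.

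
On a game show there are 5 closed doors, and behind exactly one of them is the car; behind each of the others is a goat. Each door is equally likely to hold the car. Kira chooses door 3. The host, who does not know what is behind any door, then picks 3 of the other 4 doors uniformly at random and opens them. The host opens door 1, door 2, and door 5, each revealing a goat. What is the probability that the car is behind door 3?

Apply Bayes' rule, conditioning on where the car actually is.
If it is behind any of doors 1, 2, and 5 (prior 1/5 each): that door was opened and seen not to hold the prize — ruled out; weight (1/5)·0 = 0 each.
If it is behind either of doors 3 and 4 (prior 1/5 each): the host picks exactly this set with probability 1/4 regardless, and none is the prize; weight (1/5)·(1/4) = 1/20 each.
The weights sum to 1/10.
So P(the car behind door 3 | the host opened door 1, door 2, and door 5) = (1/20) / (1/10) = 1/2.

1/2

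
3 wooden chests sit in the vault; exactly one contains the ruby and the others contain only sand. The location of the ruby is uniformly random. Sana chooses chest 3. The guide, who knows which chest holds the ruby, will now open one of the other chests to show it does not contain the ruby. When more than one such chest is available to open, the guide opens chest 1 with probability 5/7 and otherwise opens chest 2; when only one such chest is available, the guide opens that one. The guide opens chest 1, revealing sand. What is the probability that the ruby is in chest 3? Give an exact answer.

Apply Bayes' rule, conditioning on where the ruby actually is.
If it is in chest 1 (prior 1/3): the guide opened chest 1, so this case is ruled out; weight (1/3)·0 = 0.
If it is in chest 2 (prior 1/3): only chest 1 is available, probability 1; weight (1/3)·1 = 1/3.
If it is in chest 3 (prior 1/3): chest 1 is available, opened with probability 5/7; weight (1/3)·(5/7) = 5/21.
The weights sum to 4/7.
So P(the ruby in chest 3 | the guide opened chest 1) = (5/21) / (4/7) = 5/12.

5/12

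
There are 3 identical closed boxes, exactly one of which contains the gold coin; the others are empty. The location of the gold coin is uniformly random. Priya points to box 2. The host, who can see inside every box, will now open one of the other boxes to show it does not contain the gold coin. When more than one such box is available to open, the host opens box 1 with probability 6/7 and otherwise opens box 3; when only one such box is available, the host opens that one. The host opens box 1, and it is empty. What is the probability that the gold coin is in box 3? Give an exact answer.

7/13

Condition on the true location of the gold coin.
If it is in box 1 (prior 1/3): the host opened box 1, so this case is ruled out; weight (1/3)·0 = 0.
If it is in box 2 (prior 1/3): box 1 is available, opened with probability 6/7; weight (1/3)·(6/7) = 2/7.
If it is in box 3 (prior 1/3): only box 1 is available, probability 1; weight (1/3)·1 = 1/3.
The weights sum to 13/21.
So P(the gold coin in box 3 | the host opened box 1) = (1/3) / (13/21) = 7/13.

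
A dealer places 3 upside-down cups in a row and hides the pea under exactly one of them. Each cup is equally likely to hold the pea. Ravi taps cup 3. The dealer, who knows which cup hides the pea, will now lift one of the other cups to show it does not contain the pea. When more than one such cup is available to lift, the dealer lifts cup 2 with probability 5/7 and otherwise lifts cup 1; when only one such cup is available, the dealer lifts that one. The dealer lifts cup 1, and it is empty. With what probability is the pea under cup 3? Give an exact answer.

2/9

Condition on the true location of the pea.
If it is under cup 1 (prior 1/3): the dealer opened cup 1, so this case is ruled out; weight (1/3)·0 = 0.
If it is under cup 2 (prior 1/3): only cup 1 is available, probability 1; weight (1/3)·1 = 1/3.
If it is under cup 3 (prior 1/3): cup 2 is available but not opened, probability 2/7; weight (1/3)·(2/7) = 2/21.
The weights sum to 3/7.
So P(the pea under cup 3 | the dealer opened cup 1) = (2/21) / (3/7) = 2/9.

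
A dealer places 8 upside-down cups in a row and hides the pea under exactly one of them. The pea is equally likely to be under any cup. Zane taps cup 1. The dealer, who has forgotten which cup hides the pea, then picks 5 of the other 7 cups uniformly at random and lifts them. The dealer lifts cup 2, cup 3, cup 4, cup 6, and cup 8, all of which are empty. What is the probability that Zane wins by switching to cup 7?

1/3

Apply Bayes' rule, conditioning on where the pea actually is.
If it is under any of cups 1, 5, and 7 (prior 1/8 each): the dealer picks exactly this set with probability 1/21 regardless, and none is the prize; weight (1/8)·(1/21) = 1/168 each.
If it is under any of cups 2, 3, 4, 6, and 8 (prior 1/8 each): that cup was opened and seen not to hold the prize — ruled out; weight (1/8)·0 = 0 each.
The weights sum to 1/56.
So P(the pea under cup 7 | the dealer opened cup 2, cup 3, cup 4, cup 6, and cup 8) = (1/168) / (1/56) = 1/3.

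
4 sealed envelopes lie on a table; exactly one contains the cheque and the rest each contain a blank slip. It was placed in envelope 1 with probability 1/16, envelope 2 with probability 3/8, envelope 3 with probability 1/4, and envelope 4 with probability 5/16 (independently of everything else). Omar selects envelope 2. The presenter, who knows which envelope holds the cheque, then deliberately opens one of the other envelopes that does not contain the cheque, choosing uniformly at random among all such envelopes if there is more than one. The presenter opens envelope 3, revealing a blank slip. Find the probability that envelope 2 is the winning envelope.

2/5

Consider each possible location of the cheque in turn.
If it is in envelope 1 (prior 1/16): the presenter has 2 equally likely choices, so probability 1/2; weight (1/16)·(1/2) = 1/32.
If it is in envelope 2 (prior 3/8): the presenter has 3 equally likely choices, so probability 1/3; weight (3/8)·(1/3) = 1/8.
If it is in envelope 3 (prior 1/4): the presenter opened envelope 3, so this case is ruled out; weight (1/4)·0 = 0.
If it is in envelope 4 (prior 5/16): the presenter has 2 equally likely choices, so probability 1/2; weight (5/16)·(1/2) = 5/32.
The weights sum to 5/16.
So P(the cheque in envelope 2 | the presenter opened envelope 3) = (1/8) / (5/16) = 2/5.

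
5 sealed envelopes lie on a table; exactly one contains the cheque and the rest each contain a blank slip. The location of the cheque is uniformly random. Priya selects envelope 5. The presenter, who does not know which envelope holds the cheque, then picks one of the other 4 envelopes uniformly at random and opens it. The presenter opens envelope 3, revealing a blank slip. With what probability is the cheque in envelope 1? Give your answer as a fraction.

Apply Bayes' rule, conditioning on where the cheque actually is.
If it is in any of envelopes 1, 2, 4, and 5 (prior 1/5 each): the presenter picks envelope 3 with probability 1/4 regardless, and it is not the prize; weight (1/5)·(1/4) = 1/20 each.
If it is in envelope 3 (prior 1/5): the presenter opened envelope 3, so this case is ruled out; weight (1/5)·0 = 0.
The weights sum to 1/5.
So P(the cheque in envelope 1 | the presenter opened envelope 3) = (1/20) / (1/5) = 1/4.

1/4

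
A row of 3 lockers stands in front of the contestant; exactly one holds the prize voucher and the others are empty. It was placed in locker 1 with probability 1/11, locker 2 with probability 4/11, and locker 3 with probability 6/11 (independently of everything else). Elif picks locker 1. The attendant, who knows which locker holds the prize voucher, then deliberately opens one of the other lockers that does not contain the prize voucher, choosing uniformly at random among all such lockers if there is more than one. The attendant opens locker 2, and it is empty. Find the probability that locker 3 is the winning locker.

Consider each possible location of the prize voucher in turn.
If it is in locker 1 (prior 1/11): the attendant has 2 equally likely choices, so probability 1/2; weight (1/11)·(1/2) = 1/22.
If it is in locker 2 (prior 4/11): the attendant opened locker 2, so this case is ruled out; weight (4/11)·0 = 0.
If it is in locker 3 (prior 6/11): the attendant has no choice, probability 1; weight (6/11)·1 = 6/11.
The weights sum to 13/22.
So P(the prize voucher in locker 3 | the attendant opened locker 2) = (6/11) / (13/22) = 12/13.

12/13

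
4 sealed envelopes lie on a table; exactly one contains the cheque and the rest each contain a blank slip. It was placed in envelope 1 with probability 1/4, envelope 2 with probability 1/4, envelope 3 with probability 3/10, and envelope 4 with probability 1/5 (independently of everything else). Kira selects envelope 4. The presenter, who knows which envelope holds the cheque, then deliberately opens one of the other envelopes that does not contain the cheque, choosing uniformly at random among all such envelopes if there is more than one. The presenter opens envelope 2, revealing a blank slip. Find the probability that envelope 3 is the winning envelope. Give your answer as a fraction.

Condition on the true location of the cheque.
If it is in envelope 1 (prior 1/4): the presenter has 2 equally likely choices, so probability 1/2; weight (1/4)·(1/2) = 1/8.
If it is in envelope 2 (prior 1/4): the presenter opened envelope 2, so this case is ruled out; weight (1/4)·0 = 0.
If it is in envelope 3 (prior 3/10): the presenter has 2 equally likely choices, so probability 1/2; weight (3/10)·(1/2) = 3/20.
If it is in envelope 4 (prior 1/5): the presenter has 3 equally likely choices, so probability 1/3; weight (1/5)·(1/3) = 1/15.
The weights sum to 41/120.
So P(the cheque in envelope 3 | the presenter opened envelope 2) = (3/20) / (41/120) = 18/41.

18/41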